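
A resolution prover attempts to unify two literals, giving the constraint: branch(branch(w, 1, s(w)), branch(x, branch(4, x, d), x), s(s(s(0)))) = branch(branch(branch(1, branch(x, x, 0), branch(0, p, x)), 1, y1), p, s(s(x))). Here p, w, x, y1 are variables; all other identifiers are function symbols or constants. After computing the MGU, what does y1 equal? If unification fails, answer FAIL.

s(branch(1, branch(s(0), s(0), 0), branch(0, branch(s(0), branch(4, s(0), d), s(0)), s(0))))

Decompose branch/3: branch(w, 1, s(w)) = branch(branch(1, branch(x, x, 0), branch(0, p, x)), 1, y1),  branch(x, branch(4, x, d), x) = p,  s(s(s(0))) = s(s(x)).
Decompose branch/3: w = branch(1, branch(x, x, 0), branch(0, p, x)),  1 = 1,  s(w) = y1.
Bind w := branch(1, branch(x, x, 0), branch(0, p, x)); substituting into the one remaining equation that mentions w gives: s(branch(1, branch(x, x, 0), branch(0, p, x))) = y1.
Delete trivial equation 1 = 1.
Bind y1 := s(branch(1, branch(x, x, 0), branch(0, p, x))); no other remaining equation mentions y1.
Bind p := branch(x, branch(4, x, d), x); no other remaining equation mentions p. Substituting into the earlier bindings gives w := branch(1, branch(x, x, 0), branch(0, branch(x, branch(4, x, d), x), x)), y1 := s(branch(1, branch(x, x, 0), branch(0, branch(x, branch(4, x, d), x), x))).
Decompose s/1: s(s(0)) = s(x).
Decompose s/1: s(0) = x.
Bind x := s(0). Substituting into the earlier bindings gives w := branch(1, branch(s(0), s(0), 0), branch(0, branch(s(0), branch(4, s(0), d), s(0)), s(0))), y1 := s(branch(1, branch(s(0), s(0), 0), branch(0, branch(s(0), branch(4, s(0), d), s(0)), s(0)))), p := branch(s(0), branch(4, s(0), d), s(0)).
MGU = { w -> branch(1, branch(s(0), s(0), 0), branch(0, branch(s(0), branch(4, s(0), d), s(0)), s(0))), y1 -> s(branch(1, branch(s(0), s(0), 0), branch(0, branch(s(0), branch(4, s(0), d), s(0)), s(0)))), p -> branch(s(0), branch(4, s(0), d), s(0)), x -> s(0) }, so y1 -> s(branch(1, branch(s(0), s(0), 0), branch(0, branch(s(0), branch(4, s(0), d), s(0)), s(0)))).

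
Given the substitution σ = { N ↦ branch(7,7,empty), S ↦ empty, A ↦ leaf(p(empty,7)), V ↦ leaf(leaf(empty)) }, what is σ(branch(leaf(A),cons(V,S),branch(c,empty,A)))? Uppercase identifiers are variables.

Replace each occurrence of S with empty.
Replace each occurrence of A with leaf(p(empty,7)).
Replace each occurrence of V with leaf(leaf(empty)).
Result: branch(leaf(leaf(p(empty,7))),cons(leaf(leaf(empty)),empty),branch(c,empty,leaf(p(empty,7)))).

branch(leaf(leaf(p(empty,7))),cons(leaf(leaf(empty)),empty),branch(c,empty,leaf(p(empty,7))))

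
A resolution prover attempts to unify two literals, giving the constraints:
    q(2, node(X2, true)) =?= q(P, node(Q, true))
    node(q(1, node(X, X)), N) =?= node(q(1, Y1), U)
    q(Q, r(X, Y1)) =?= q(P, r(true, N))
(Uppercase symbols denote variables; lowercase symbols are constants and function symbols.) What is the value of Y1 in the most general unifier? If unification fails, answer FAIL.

node(true, true)

Decompose q/2: 2 =?= P,  node(X2, true) =?= node(Q, true).
Bind P := 2; substituting into the one remaining equation that mentions P gives: q(Q, r(X, Y1)) =?= q(2, r(true, N)).
Decompose node/2: X2 =?= Q,  true =?= true.
Bind X2 := Q; no other remaining equation mentions X2.
Delete trivial equation true =?= true.
Decompose node/2: q(1, node(X, X)) =?= q(1, Y1),  N =?= U.
Decompose q/2: 1 =?= 1,  node(X, X) =?= Y1.
Delete trivial equation 1 =?= 1.
Bind Y1 := node(X, X); substituting into the one remaining equation that mentions Y1 gives: q(Q, r(X, node(X, X))) =?= q(2, r(true, N)).
Bind N := U; substituting into the remaining equation gives: q(Q, r(X, node(X, X))) =?= q(2, r(true, U)).
Decompose q/2: Q =?= 2,  r(X, node(X, X)) =?= r(true, U).
Bind Q := 2; no other remaining equation mentions Q. Substituting into the earlier binding gives X2 := 2.
Decompose r/2: X =?= true,  node(X, X) =?= U.
Bind X := true; substituting into the remaining equation gives: node(true, true) =?= U. Substituting into the earlier binding gives Y1 := node(true, true).
Bind U := node(true, true). Substituting into the earlier binding gives N := node(true, true).
MGU = { P -> 2, X2 -> 2, Y1 -> node(true, true), N -> node(true, true), Q -> 2, X -> true, U -> node(true, true) }, so Y1 -> node(true, true).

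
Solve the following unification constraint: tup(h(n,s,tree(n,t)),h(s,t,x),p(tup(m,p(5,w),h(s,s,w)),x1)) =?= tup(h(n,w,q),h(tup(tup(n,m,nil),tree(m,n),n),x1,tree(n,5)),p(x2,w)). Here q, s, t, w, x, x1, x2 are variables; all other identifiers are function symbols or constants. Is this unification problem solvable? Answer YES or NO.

Decompose tup/3: h(n,s,tree(n,t)) =?= h(n,w,q),  h(s,t,x) =?= h(tup(tup(n,m,nil),tree(m,n),n),x1,tree(n,5)),  p(tup(m,p(5,w),h(s,s,w)),x1) =?= p(x2,w).
Decompose h/3: n =?= n,  s =?= w,  tree(n,t) =?= q.
Delete trivial equation n =?= n.
Bind s := w; substituting into the 2 remaining equations that mention s gives: h(w,t,x) =?= h(tup(tup(n,m,nil),tree(m,n),n),x1,tree(n,5)),  p(tup(m,p(5,w),h(w,w,w)),x1) =?= p(x2,w).
Bind q := tree(n,t); no other remaining equation mentions q.
Decompose h/3: w =?= tup(tup(n,m,nil),tree(m,n),n),  t =?= x1,  x =?= tree(n,5).
Bind w := tup(tup(n,m,nil),tree(m,n),n); substituting into the one remaining equation that mentions w gives: p(tup(m,p(5,tup(tup(n,m,nil),tree(m,n),n)),h(tup(tup(n,m,nil),tree(m,n),n),tup(tup(n,m,nil),tree(m,n),n),tup(tup(n,m,nil),tree(m,n),n))),x1) =?= p(x2,tup(tup(n,m,nil),tree(m,n),n)). Substituting into the earlier binding gives s := tup(tup(n,m,nil),tree(m,n),n).
Bind t := x1; no other remaining equation mentions t. Substituting into the earlier binding gives q := tree(n,x1).
Bind x := tree(n,5); no other remaining equation mentions x.
Decompose p/2: tup(m,p(5,tup(tup(n,m,nil),tree(m,n),n)),h(tup(tup(n,m,nil),tree(m,n),n),tup(tup(n,m,nil),tree(m,n),n),tup(tup(n,m,nil),tree(m,n),n))) =?= x2,  x1 =?= tup(tup(n,m,nil),tree(m,n),n).
Bind x2 := tup(m,p(5,tup(tup(n,m,nil),tree(m,n),n)),h(tup(tup(n,m,nil),tree(m,n),n),tup(tup(n,m,nil),tree(m,n),n),tup(tup(n,m,nil),tree(m,n),n))); no other remaining equation mentions x2.
Bind x1 := tup(tup(n,m,nil),tree(m,n),n). Substituting into the earlier bindings gives q := tree(n,tup(tup(n,m,nil),tree(m,n),n)), t := tup(tup(n,m,nil),tree(m,n),n).
No equations remain and no clash or occurs-check failure arose, so a unifier exists.

YES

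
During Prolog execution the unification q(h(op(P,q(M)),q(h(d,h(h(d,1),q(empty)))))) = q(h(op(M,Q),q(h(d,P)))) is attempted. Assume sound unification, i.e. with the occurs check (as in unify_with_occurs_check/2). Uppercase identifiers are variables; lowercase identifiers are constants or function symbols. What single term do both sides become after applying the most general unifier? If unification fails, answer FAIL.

q(h(op(h(h(d,1),q(empty)),q(h(h(d,1),q(empty)))),q(h(d,h(h(d,1),q(empty))))))

Decompose q/1: h(op(P,q(M)),q(h(d,h(h(d,1),q(empty))))) = h(op(M,Q),q(h(d,P))).
Decompose h/2: op(P,q(M)) = op(M,Q),  q(h(d,h(h(d,1),q(empty)))) = q(h(d,P)).
Decompose op/2: P = M,  q(M) = Q.
Bind P := M; substituting into the one remaining equation that mentions P gives: q(h(d,h(h(d,1),q(empty)))) = q(h(d,M)).
Bind Q := q(M); no other remaining equation mentions Q.
Decompose q/1: h(d,h(h(d,1),q(empty))) = h(d,M).
Decompose h/2: d = d,  h(h(d,1),q(empty)) = M.
Delete trivial equation d = d.
Bind M := h(h(d,1),q(empty)). Substituting into the earlier bindings gives P := h(h(d,1),q(empty)), Q := q(h(h(d,1),q(empty))).
Applying the MGU to either side gives q(h(op(h(h(d,1),q(empty)),q(h(h(d,1),q(empty)))),q(h(d,h(h(d,1),q(empty)))))).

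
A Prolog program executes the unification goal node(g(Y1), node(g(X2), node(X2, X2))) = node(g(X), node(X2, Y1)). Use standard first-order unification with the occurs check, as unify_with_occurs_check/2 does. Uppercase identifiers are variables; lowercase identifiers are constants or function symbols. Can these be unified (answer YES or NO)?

NO

Decompose node/2: g(Y1) = g(X),  node(g(X2), node(X2, X2)) = node(X2, Y1).
Decompose g/1: Y1 = X.
Bind Y1 := X; substituting into the remaining equation gives: node(g(X2), node(X2, X2)) = node(X2, X).
Decompose node/2: g(X2) = X2,  node(X2, X2) = X.
Occurs check fails: X2 occurs in g(X2); the equation X2 = g(X2) has no finite solution.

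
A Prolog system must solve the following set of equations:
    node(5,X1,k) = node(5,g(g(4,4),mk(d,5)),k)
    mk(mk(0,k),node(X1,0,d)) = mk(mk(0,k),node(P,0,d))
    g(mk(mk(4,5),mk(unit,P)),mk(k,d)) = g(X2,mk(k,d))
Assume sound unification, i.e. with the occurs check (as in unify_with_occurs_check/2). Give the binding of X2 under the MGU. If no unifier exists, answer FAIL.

mk(mk(4,5),mk(unit,g(g(4,4),mk(d,5))))

Decompose node/3: 5 = 5,  X1 = g(g(4,4),mk(d,5)),  k = k.
Delete trivial equation 5 = 5.
Bind X1 := g(g(4,4),mk(d,5)); substituting into the one remaining equation that mentions X1 gives: mk(mk(0,k),node(g(g(4,4),mk(d,5)),0,d)) = mk(mk(0,k),node(P,0,d)).
Delete trivial equation k = k.
Decompose mk/2: mk(0,k) = mk(0,k),  node(g(g(4,4),mk(d,5)),0,d) = node(P,0,d).
Delete trivial equation mk(0,k) = mk(0,k).
Decompose node/3: g(g(4,4),mk(d,5)) = P,  0 = 0,  d = d.
Bind P := g(g(4,4),mk(d,5)); substituting into the one remaining equation that mentions P gives: g(mk(mk(4,5),mk(unit,g(g(4,4),mk(d,5)))),mk(k,d)) = g(X2,mk(k,d)).
Delete trivial equation 0 = 0.
Delete trivial equation d = d.
Decompose g/2: mk(mk(4,5),mk(unit,g(g(4,4),mk(d,5)))) = X2,  mk(k,d) = mk(k,d).
Bind X2 := mk(mk(4,5),mk(unit,g(g(4,4),mk(d,5)))); no other remaining equation mentions X2.
Delete trivial equation mk(k,d) = mk(k,d).
MGU = { X1 = g(g(4,4),mk(d,5)), P = g(g(4,4),mk(d,5)), X2 = mk(mk(4,5),mk(unit,g(g(4,4),mk(d,5)))) }, so X2 = mk(mk(4,5),mk(unit,g(g(4,4),mk(d,5)))).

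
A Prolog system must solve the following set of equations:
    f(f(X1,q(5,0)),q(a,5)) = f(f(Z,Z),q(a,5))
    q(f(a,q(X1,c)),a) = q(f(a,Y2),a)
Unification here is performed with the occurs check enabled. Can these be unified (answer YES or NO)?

Decompose f/2: f(X1,q(5,0)) = f(Z,Z),  q(a,5) = q(a,5).
Decompose f/2: X1 = Z,  q(5,0) = Z.
Bind X1 := Z; substituting into the one remaining equation that mentions X1 gives: q(f(a,q(Z,c)),a) = q(f(a,Y2),a).
Bind Z := q(5,0); substituting into the one remaining equation that mentions Z gives: q(f(a,q(q(5,0),c)),a) = q(f(a,Y2),a). Substituting into the earlier binding gives X1 := q(5,0).
Delete trivial equation q(a,5) = q(a,5).
Decompose q/2: f(a,q(q(5,0),c)) = f(a,Y2),  a = a.
Decompose f/2: a = a,  q(q(5,0),c) = Y2.
Delete trivial equation a = a.
Bind Y2 := q(q(5,0),c); no other remaining equation mentions Y2.
Delete trivial equation a = a.
No equations remain and no clash or occurs-check failure arose, so a unifier exists.

YES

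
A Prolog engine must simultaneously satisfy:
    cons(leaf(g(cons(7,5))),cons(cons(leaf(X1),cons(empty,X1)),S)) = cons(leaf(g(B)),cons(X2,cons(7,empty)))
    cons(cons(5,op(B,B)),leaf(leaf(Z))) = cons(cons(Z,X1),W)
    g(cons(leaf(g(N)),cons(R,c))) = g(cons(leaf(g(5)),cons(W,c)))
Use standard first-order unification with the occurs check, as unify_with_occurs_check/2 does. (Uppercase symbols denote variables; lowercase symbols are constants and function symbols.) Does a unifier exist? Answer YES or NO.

Decompose cons/2: leaf(g(cons(7,5))) = leaf(g(B)),  cons(cons(leaf(X1),cons(empty,X1)),S) = cons(X2,cons(7,empty)).
Decompose leaf/1: g(cons(7,5)) = g(B).
Decompose g/1: cons(7,5) = B.
Bind B := cons(7,5); substituting into the one remaining equation that mentions B gives: cons(cons(5,op(cons(7,5),cons(7,5))),leaf(leaf(Z))) = cons(cons(Z,X1),W).
Decompose cons/2: cons(leaf(X1),cons(empty,X1)) = X2,  S = cons(7,empty).
Bind X2 := cons(leaf(X1),cons(empty,X1)); no other remaining equation mentions X2.
Bind S := cons(7,empty); no other remaining equation mentions S.
Decompose cons/2: cons(5,op(cons(7,5),cons(7,5))) = cons(Z,X1),  leaf(leaf(Z)) = W.
Decompose cons/2: 5 = Z,  op(cons(7,5),cons(7,5)) = X1.
Bind Z := 5; substituting into the one remaining equation that mentions Z gives: leaf(leaf(5)) = W.
Bind X1 := op(cons(7,5),cons(7,5)); no other remaining equation mentions X1. Substituting into the earlier binding gives X2 := cons(leaf(op(cons(7,5),cons(7,5))),cons(empty,op(cons(7,5),cons(7,5)))).
Bind W := leaf(leaf(5)); substituting into the remaining equation gives: g(cons(leaf(g(N)),cons(R,c))) = g(cons(leaf(g(5)),cons(leaf(leaf(5)),c))).
Decompose g/1: cons(leaf(g(N)),cons(R,c)) = cons(leaf(g(5)),cons(leaf(leaf(5)),c)).
Decompose cons/2: leaf(g(N)) = leaf(g(5)),  cons(R,c) = cons(leaf(leaf(5)),c).
Decompose leaf/1: g(N) = g(5).
Decompose g/1: N = 5.
Bind N := 5; no other remaining equation mentions N.
Decompose cons/2: R = leaf(leaf(5)),  c = c.
Bind R := leaf(leaf(5)); no other remaining equation mentions R.
Delete trivial equation c = c.
No equations remain and no clash or occurs-check failure arose, so a unifier exists.

YES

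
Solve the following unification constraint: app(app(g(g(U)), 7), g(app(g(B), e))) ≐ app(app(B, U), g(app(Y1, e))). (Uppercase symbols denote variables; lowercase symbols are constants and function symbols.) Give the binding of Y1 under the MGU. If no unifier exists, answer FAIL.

Decompose app/2: app(g(g(U)), 7) ≐ app(B, U),  g(app(g(B), e)) ≐ g(app(Y1, e)).
Decompose app/2: g(g(U)) ≐ B,  7 ≐ U.
Bind B := g(g(U)); substituting into the one remaining equation that mentions B gives: g(app(g(g(g(U))), e)) ≐ g(app(Y1, e)).
Bind U := 7; substituting into the remaining equation gives: g(app(g(g(g(7))), e)) ≐ g(app(Y1, e)). Substituting into the earlier binding gives B := g(g(7)).
Decompose g/1: app(g(g(g(7))), e) ≐ app(Y1, e).
Decompose app/2: g(g(g(7))) ≐ Y1,  e ≐ e.
Bind Y1 := g(g(g(7))); no other remaining equation mentions Y1.
Delete trivial equation e ≐ e.
MGU = { B ↦ g(g(7)), U ↦ 7, Y1 ↦ g(g(g(7))) }, so Y1 ↦ g(g(g(7))).

g(g(g(7)))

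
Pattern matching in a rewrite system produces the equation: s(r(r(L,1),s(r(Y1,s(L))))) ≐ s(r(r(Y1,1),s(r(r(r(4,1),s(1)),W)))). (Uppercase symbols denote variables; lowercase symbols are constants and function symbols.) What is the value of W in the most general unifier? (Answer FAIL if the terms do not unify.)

Decompose s/1: r(r(L,1),s(r(Y1,s(L)))) ≐ r(r(Y1,1),s(r(r(r(4,1),s(1)),W))).
Decompose r/2: r(L,1) ≐ r(Y1,1),  s(r(Y1,s(L))) ≐ s(r(r(r(4,1),s(1)),W)).
Decompose r/2: L ≐ Y1,  1 ≐ 1.
Bind L := Y1; substituting into the one remaining equation that mentions L gives: s(r(Y1,s(Y1))) ≐ s(r(r(r(4,1),s(1)),W)).
Delete trivial equation 1 ≐ 1.
Decompose s/1: r(Y1,s(Y1)) ≐ r(r(r(4,1),s(1)),W).
Decompose r/2: Y1 ≐ r(r(4,1),s(1)),  s(Y1) ≐ W.
Bind Y1 := r(r(4,1),s(1)); substituting into the remaining equation gives: s(r(r(4,1),s(1))) ≐ W. Substituting into the earlier binding gives L := r(r(4,1),s(1)).
Bind W := s(r(r(4,1),s(1))).
MGU = { L ↦ r(r(4,1),s(1)), Y1 ↦ r(r(4,1),s(1)), W ↦ s(r(r(4,1),s(1))) }, so W ↦ s(r(r(4,1),s(1))).

s(r(r(4,1),s(1)))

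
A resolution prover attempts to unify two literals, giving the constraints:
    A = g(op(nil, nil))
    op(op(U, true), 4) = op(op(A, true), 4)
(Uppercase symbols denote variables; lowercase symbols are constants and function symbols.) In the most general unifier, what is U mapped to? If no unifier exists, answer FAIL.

Bind A := g(op(nil, nil)); substituting into the remaining equation gives: op(op(U, true), 4) = op(op(g(op(nil, nil)), true), 4).
Decompose op/2: op(U, true) = op(g(op(nil, nil)), true),  4 = 4.
Decompose op/2: U = g(op(nil, nil)),  true = true.
Bind U := g(op(nil, nil)); no other remaining equation mentions U.
Delete trivial equation true = true.
Delete trivial equation 4 = 4.
MGU = { A -> g(op(nil, nil)), U -> g(op(nil, nil)) }, so U -> g(op(nil, nil)).

g(op(nil, nil))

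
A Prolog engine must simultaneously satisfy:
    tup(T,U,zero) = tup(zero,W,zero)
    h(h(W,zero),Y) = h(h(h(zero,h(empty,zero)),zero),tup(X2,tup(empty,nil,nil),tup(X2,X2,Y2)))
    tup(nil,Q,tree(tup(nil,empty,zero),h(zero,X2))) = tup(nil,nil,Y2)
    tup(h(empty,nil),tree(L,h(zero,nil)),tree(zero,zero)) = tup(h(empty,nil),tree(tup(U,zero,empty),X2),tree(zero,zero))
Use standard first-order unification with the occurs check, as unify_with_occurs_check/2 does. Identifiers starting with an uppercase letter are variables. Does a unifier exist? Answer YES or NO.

Decompose tup/3: T = zero,  U = W,  zero = zero.
Bind T := zero; no other remaining equation mentions T.
Bind U := W; substituting into the one remaining equation that mentions U gives: tup(h(empty,nil),tree(L,h(zero,nil)),tree(zero,zero)) = tup(h(empty,nil),tree(tup(W,zero,empty),X2),tree(zero,zero)).
Delete trivial equation zero = zero.
Decompose h/2: h(W,zero) = h(h(zero,h(empty,zero)),zero),  Y = tup(X2,tup(empty,nil,nil),tup(X2,X2,Y2)).
Decompose h/2: W = h(zero,h(empty,zero)),  zero = zero.
Bind W := h(zero,h(empty,zero)); substituting into the one remaining equation that mentions W gives: tup(h(empty,nil),tree(L,h(zero,nil)),tree(zero,zero)) = tup(h(empty,nil),tree(tup(h(zero,h(empty,zero)),zero,empty),X2),tree(zero,zero)). Substituting into the earlier binding gives U := h(zero,h(empty,zero)).
Delete trivial equation zero = zero.
Bind Y := tup(X2,tup(empty,nil,nil),tup(X2,X2,Y2)); no other remaining equation mentions Y.
Decompose tup/3: nil = nil,  Q = nil,  tree(tup(nil,empty,zero),h(zero,X2)) = Y2.
Delete trivial equation nil = nil.
Bind Q := nil; no other remaining equation mentions Q.
Bind Y2 := tree(tup(nil,empty,zero),h(zero,X2)); no other remaining equation mentions Y2. Substituting into the earlier binding gives Y := tup(X2,tup(empty,nil,nil),tup(X2,X2,tree(tup(nil,empty,zero),h(zero,X2)))).
Decompose tup/3: h(empty,nil) = h(empty,nil),  tree(L,h(zero,nil)) = tree(tup(h(zero,h(empty,zero)),zero,empty),X2),  tree(zero,zero) = tree(zero,zero).
Delete trivial equation h(empty,nil) = h(empty,nil).
Decompose tree/2: L = tup(h(zero,h(empty,zero)),zero,empty),  h(zero,nil) = X2.
Bind L := tup(h(zero,h(empty,zero)),zero,empty); no other remaining equation mentions L.
Bind X2 := h(zero,nil); no other remaining equation mentions X2. Substituting into the earlier bindings gives Y := tup(h(zero,nil),tup(empty,nil,nil),tup(h(zero,nil),h(zero,nil),tree(tup(nil,empty,zero),h(zero,h(zero,nil))))), Y2 := tree(tup(nil,empty,zero),h(zero,h(zero,nil))).
Delete trivial equation tree(zero,zero) = tree(zero,zero).
No equations remain and no clash or occurs-check failure arose, so a unifier exists.

YES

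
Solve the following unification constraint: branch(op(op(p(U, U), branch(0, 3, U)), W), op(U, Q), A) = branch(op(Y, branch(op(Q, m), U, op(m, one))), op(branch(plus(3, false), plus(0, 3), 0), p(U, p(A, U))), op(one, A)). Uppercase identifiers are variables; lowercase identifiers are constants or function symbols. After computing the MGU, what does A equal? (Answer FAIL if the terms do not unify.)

Decompose branch/3: op(op(p(U, U), branch(0, 3, U)), W) = op(Y, branch(op(Q, m), U, op(m, one))),  op(U, Q) = op(branch(plus(3, false), plus(0, 3), 0), p(U, p(A, U))),  A = op(one, A).
Decompose op/2: op(p(U, U), branch(0, 3, U)) = Y,  W = branch(op(Q, m), U, op(m, one)).
Bind Y := op(p(U, U), branch(0, 3, U)); no other remaining equation mentions Y.
Bind W := branch(op(Q, m), U, op(m, one)); no other remaining equation mentions W.
Decompose op/2: U = branch(plus(3, false), plus(0, 3), 0),  Q = p(U, p(A, U)).
Bind U := branch(plus(3, false), plus(0, 3), 0); substituting into the one remaining equation that mentions U gives: Q = p(branch(plus(3, false), plus(0, 3), 0), p(A, branch(plus(3, false), plus(0, 3), 0))). Substituting into the earlier bindings gives Y := op(p(branch(plus(3, false), plus(0, 3), 0), branch(plus(3, false), plus(0, 3), 0)), branch(0, 3, branch(plus(3, false), plus(0, 3), 0))), W := branch(op(Q, m), branch(plus(3, false), plus(0, 3), 0), op(m, one)).
Bind Q := p(branch(plus(3, false), plus(0, 3), 0), p(A, branch(plus(3, false), plus(0, 3), 0))); no other remaining equation mentions Q. Substituting into the earlier binding gives W := branch(op(p(branch(plus(3, false), plus(0, 3), 0), p(A, branch(plus(3, false), plus(0, 3), 0))), m), branch(plus(3, false), plus(0, 3), 0), op(m, one)).
Occurs check fails: A occurs in op(one, A); the equation A = op(one, A) has no finite solution.

FAIL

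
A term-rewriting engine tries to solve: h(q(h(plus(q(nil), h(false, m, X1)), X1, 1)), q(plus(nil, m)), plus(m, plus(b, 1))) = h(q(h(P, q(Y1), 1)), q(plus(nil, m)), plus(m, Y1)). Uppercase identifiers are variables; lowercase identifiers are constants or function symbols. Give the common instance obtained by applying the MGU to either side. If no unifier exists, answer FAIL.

h(q(h(plus(q(nil), h(false, m, q(plus(b, 1)))), q(plus(b, 1)), 1)), q(plus(nil, m)), plus(m, plus(b, 1)))

Decompose h/3: q(h(plus(q(nil), h(false, m, X1)), X1, 1)) = q(h(P, q(Y1), 1)),  q(plus(nil, m)) = q(plus(nil, m)),  plus(m, plus(b, 1)) = plus(m, Y1).
Decompose q/1: h(plus(q(nil), h(false, m, X1)), X1, 1) = h(P, q(Y1), 1).
Decompose h/3: plus(q(nil), h(false, m, X1)) = P,  X1 = q(Y1),  1 = 1.
Bind P := plus(q(nil), h(false, m, X1)); no other remaining equation mentions P.
Bind X1 := q(Y1); no other remaining equation mentions X1. Substituting into the earlier binding gives P := plus(q(nil), h(false, m, q(Y1))).
Delete trivial equation 1 = 1.
Delete trivial equation q(plus(nil, m)) = q(plus(nil, m)).
Decompose plus/2: m = m,  plus(b, 1) = Y1.
Delete trivial equation m = m.
Bind Y1 := plus(b, 1). Substituting into the earlier bindings gives P := plus(q(nil), h(false, m, q(plus(b, 1)))), X1 := q(plus(b, 1)).
Applying the MGU to either side gives h(q(h(plus(q(nil), h(false, m, q(plus(b, 1)))), q(plus(b, 1)), 1)), q(plus(nil, m)), plus(m, plus(b, 1))).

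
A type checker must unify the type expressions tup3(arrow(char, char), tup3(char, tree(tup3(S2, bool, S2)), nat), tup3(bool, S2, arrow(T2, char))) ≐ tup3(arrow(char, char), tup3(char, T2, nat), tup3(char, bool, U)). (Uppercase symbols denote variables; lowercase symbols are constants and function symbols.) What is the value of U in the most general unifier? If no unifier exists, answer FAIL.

Decompose tup3/3: arrow(char, char) ≐ arrow(char, char),  tup3(char, tree(tup3(S2, bool, S2)), nat) ≐ tup3(char, T2, nat),  tup3(bool, S2, arrow(T2, char)) ≐ tup3(char, bool, U).
Delete trivial equation arrow(char, char) ≐ arrow(char, char).
Decompose tup3/3: char ≐ char,  tree(tup3(S2, bool, S2)) ≐ T2,  nat ≐ nat.
Delete trivial equation char ≐ char.
Bind T2 := tree(tup3(S2, bool, S2)); substituting into the one remaining equation that mentions T2 gives: tup3(bool, S2, arrow(tree(tup3(S2, bool, S2)), char)) ≐ tup3(char, bool, U).
Delete trivial equation nat ≐ nat.
Decompose tup3/3: bool ≐ char,  S2 ≐ bool,  arrow(tree(tup3(S2, bool, S2)), char) ≐ U.
Clash: constants bool and char differ; no unifier exists.

FAIL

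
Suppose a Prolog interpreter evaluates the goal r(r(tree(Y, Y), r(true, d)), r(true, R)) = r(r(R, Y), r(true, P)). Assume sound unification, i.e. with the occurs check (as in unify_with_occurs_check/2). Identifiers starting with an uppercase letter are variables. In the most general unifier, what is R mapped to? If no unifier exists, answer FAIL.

tree(r(true, d), r(true, d))

Decompose r/2: r(tree(Y, Y), r(true, d)) = r(R, Y),  r(true, R) = r(true, P).
Decompose r/2: tree(Y, Y) = R,  r(true, d) = Y.
Bind R := tree(Y, Y); substituting into the one remaining equation that mentions R gives: r(true, tree(Y, Y)) = r(true, P).
Bind Y := r(true, d); substituting into the remaining equation gives: r(true, tree(r(true, d), r(true, d))) = r(true, P). Substituting into the earlier binding gives R := tree(r(true, d), r(true, d)).
Decompose r/2: true = true,  tree(r(true, d), r(true, d)) = P.
Delete trivial equation true = true.
Bind P := tree(r(true, d), r(true, d)).
MGU = { R -> tree(r(true, d), r(true, d)), Y -> r(true, d), P -> tree(r(true, d), r(true, d)) }, so R -> tree(r(true, d), r(true, d)).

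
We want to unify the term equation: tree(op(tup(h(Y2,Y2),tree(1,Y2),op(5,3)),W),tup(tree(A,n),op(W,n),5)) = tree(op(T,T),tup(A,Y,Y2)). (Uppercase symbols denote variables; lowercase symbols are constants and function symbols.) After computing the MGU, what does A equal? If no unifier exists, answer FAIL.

FAIL

Decompose tree/2: op(tup(h(Y2,Y2),tree(1,Y2),op(5,3)),W) = op(T,T),  tup(tree(A,n),op(W,n),5) = tup(A,Y,Y2).
Decompose op/2: tup(h(Y2,Y2),tree(1,Y2),op(5,3)) = T,  W = T.
Bind T := tup(h(Y2,Y2),tree(1,Y2),op(5,3)); substituting into the one remaining equation that mentions T gives: W = tup(h(Y2,Y2),tree(1,Y2),op(5,3)).
Bind W := tup(h(Y2,Y2),tree(1,Y2),op(5,3)); substituting into the remaining equation gives: tup(tree(A,n),op(tup(h(Y2,Y2),tree(1,Y2),op(5,3)),n),5) = tup(A,Y,Y2).
Decompose tup/3: tree(A,n) = A,  op(tup(h(Y2,Y2),tree(1,Y2),op(5,3)),n) = Y,  5 = Y2.
Occurs check fails: A occurs in tree(A,n); the equation A = tree(A,n) has no finite solution.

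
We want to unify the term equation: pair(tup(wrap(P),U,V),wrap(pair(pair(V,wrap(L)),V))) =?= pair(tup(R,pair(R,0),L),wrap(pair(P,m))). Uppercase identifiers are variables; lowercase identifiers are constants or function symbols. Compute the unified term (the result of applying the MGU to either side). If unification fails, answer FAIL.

Decompose pair/2: tup(wrap(P),U,V) =?= tup(R,pair(R,0),L),  wrap(pair(pair(V,wrap(L)),V)) =?= wrap(pair(P,m)).
Decompose tup/3: wrap(P) =?= R,  U =?= pair(R,0),  V =?= L.
Bind R := wrap(P); substituting into the one remaining equation that mentions R gives: U =?= pair(wrap(P),0).
Bind U := pair(wrap(P),0); no other remaining equation mentions U.
Bind V := L; substituting into the remaining equation gives: wrap(pair(pair(L,wrap(L)),L)) =?= wrap(pair(P,m)).
Decompose wrap/1: pair(pair(L,wrap(L)),L) =?= pair(P,m).
Decompose pair/2: pair(L,wrap(L)) =?= P,  L =?= m.
Bind P := pair(L,wrap(L)); no other remaining equation mentions P. Substituting into the earlier bindings gives R := wrap(pair(L,wrap(L))), U := pair(wrap(pair(L,wrap(L))),0).
Bind L := m. Substituting into the earlier bindings gives R := wrap(pair(m,wrap(m))), U := pair(wrap(pair(m,wrap(m))),0), V := m, P := pair(m,wrap(m)).
Applying the MGU to either side gives pair(tup(wrap(pair(m,wrap(m))),pair(wrap(pair(m,wrap(m))),0),m),wrap(pair(pair(m,wrap(m)),m))).

pair(tup(wrap(pair(m,wrap(m))),pair(wrap(pair(m,wrap(m))),0),m),wrap(pair(pair(m,wrap(m)),m)))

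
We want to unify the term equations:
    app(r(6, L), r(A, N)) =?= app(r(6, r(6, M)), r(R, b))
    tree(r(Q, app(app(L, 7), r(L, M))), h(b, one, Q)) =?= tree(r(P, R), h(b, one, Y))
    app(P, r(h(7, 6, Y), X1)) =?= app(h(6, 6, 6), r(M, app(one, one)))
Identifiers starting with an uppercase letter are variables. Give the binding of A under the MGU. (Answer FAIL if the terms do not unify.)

app(app(r(6, h(7, 6, h(6, 6, 6))), 7), r(r(6, h(7, 6, h(6, 6, 6))), h(7, 6, h(6, 6, 6))))

Decompose app/2: r(6, L) =?= r(6, r(6, M)),  r(A, N) =?= r(R, b).
Decompose r/2: 6 =?= 6,  L =?= r(6, M).
Delete trivial equation 6 =?= 6.
Bind L := r(6, M); substituting into the one remaining equation that mentions L gives: tree(r(Q, app(app(r(6, M), 7), r(r(6, M), M))), h(b, one, Q)) =?= tree(r(P, R), h(b, one, Y)).
Decompose r/2: A =?= R,  N =?= b.
Bind A := R; no other remaining equation mentions A.
Bind N := b; no other remaining equation mentions N.
Decompose tree/2: r(Q, app(app(r(6, M), 7), r(r(6, M), M))) =?= r(P, R),  h(b, one, Q) =?= h(b, one, Y).
Decompose r/2: Q =?= P,  app(app(r(6, M), 7), r(r(6, M), M)) =?= R.
Bind Q := P; substituting into the one remaining equation that mentions Q gives: h(b, one, P) =?= h(b, one, Y).
Bind R := app(app(r(6, M), 7), r(r(6, M), M)); no other remaining equation mentions R. Substituting into the earlier binding gives A := app(app(r(6, M), 7), r(r(6, M), M)).
Decompose h/3: b =?= b,  one =?= one,  P =?= Y.
Delete trivial equation b =?= b.
Delete trivial equation one =?= one.
Bind P := Y; substituting into the remaining equation gives: app(Y, r(h(7, 6, Y), X1)) =?= app(h(6, 6, 6), r(M, app(one, one))). Substituting into the earlier binding gives Q := Y.
Decompose app/2: Y =?= h(6, 6, 6),  r(h(7, 6, Y), X1) =?= r(M, app(one, one)).
Bind Y := h(6, 6, 6); substituting into the remaining equation gives: r(h(7, 6, h(6, 6, 6)), X1) =?= r(M, app(one, one)). Substituting into the earlier bindings gives Q := h(6, 6, 6), P := h(6, 6, 6).
Decompose r/2: h(7, 6, h(6, 6, 6)) =?= M,  X1 =?= app(one, one).
Bind M := h(7, 6, h(6, 6, 6)); no other remaining equation mentions M. Substituting into the earlier bindings gives L := r(6, h(7, 6, h(6, 6, 6))), A := app(app(r(6, h(7, 6, h(6, 6, 6))), 7), r(r(6, h(7, 6, h(6, 6, 6))), h(7, 6, h(6, 6, 6)))), R := app(app(r(6, h(7, 6, h(6, 6, 6))), 7), r(r(6, h(7, 6, h(6, 6, 6))), h(7, 6, h(6, 6, 6)))).
Bind X1 := app(one, one).
MGU = { L ↦ r(6, h(7, 6, h(6, 6, 6))), A ↦ app(app(r(6, h(7, 6, h(6, 6, 6))), 7), r(r(6, h(7, 6, h(6, 6, 6))), h(7, 6, h(6, 6, 6)))), N ↦ b, Q ↦ h(6, 6, 6), R ↦ app(app(r(6, h(7, 6, h(6, 6, 6))), 7), r(r(6, h(7, 6, h(6, 6, 6))), h(7, 6, h(6, 6, 6)))), P ↦ h(6, 6, 6), Y ↦ h(6, 6, 6), M ↦ h(7, 6, h(6, 6, 6)), X1 ↦ app(one, one) }, so A ↦ app(app(r(6, h(7, 6, h(6, 6, 6))), 7), r(r(6, h(7, 6, h(6, 6, 6))), h(7, 6, h(6, 6, 6)))).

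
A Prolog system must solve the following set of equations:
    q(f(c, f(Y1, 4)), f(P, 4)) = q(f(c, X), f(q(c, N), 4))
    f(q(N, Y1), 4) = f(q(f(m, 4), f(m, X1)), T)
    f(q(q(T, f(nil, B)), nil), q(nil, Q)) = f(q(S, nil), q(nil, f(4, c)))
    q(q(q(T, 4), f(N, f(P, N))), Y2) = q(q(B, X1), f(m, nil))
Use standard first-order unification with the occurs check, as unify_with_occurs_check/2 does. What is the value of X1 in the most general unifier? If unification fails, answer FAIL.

Decompose q/2: f(c, f(Y1, 4)) = f(c, X),  f(P, 4) = f(q(c, N), 4).
Decompose f/2: c = c,  f(Y1, 4) = X.
Delete trivial equation c = c.
Bind X := f(Y1, 4); no other remaining equation mentions X.
Decompose f/2: P = q(c, N),  4 = 4.
Bind P := q(c, N); substituting into the one remaining equation that mentions P gives: q(q(q(T, 4), f(N, f(q(c, N), N))), Y2) = q(q(B, X1), f(m, nil)).
Delete trivial equation 4 = 4.
Decompose f/2: q(N, Y1) = q(f(m, 4), f(m, X1)),  4 = T.
Decompose q/2: N = f(m, 4),  Y1 = f(m, X1).
Bind N := f(m, 4); substituting into the one remaining equation that mentions N gives: q(q(q(T, 4), f(f(m, 4), f(q(c, f(m, 4)), f(m, 4)))), Y2) = q(q(B, X1), f(m, nil)). Substituting into the earlier binding gives P := q(c, f(m, 4)).
Bind Y1 := f(m, X1); no other remaining equation mentions Y1. Substituting into the earlier binding gives X := f(f(m, X1), 4).
Bind T := 4; substituting into the remaining equations gives: f(q(q(4, f(nil, B)), nil), q(nil, Q)) = f(q(S, nil), q(nil, f(4, c))),  q(q(q(4, 4), f(f(m, 4), f(q(c, f(m, 4)), f(m, 4)))), Y2) = q(q(B, X1), f(m, nil)).
Decompose f/2: q(q(4, f(nil, B)), nil) = q(S, nil),  q(nil, Q) = q(nil, f(4, c)).
Decompose q/2: q(4, f(nil, B)) = S,  nil = nil.
Bind S := q(4, f(nil, B)); no other remaining equation mentions S.
Delete trivial equation nil = nil.
Decompose q/2: nil = nil,  Q = f(4, c).
Delete trivial equation nil = nil.
Bind Q := f(4, c); no other remaining equation mentions Q.
Decompose q/2: q(q(4, 4), f(f(m, 4), f(q(c, f(m, 4)), f(m, 4)))) = q(B, X1),  Y2 = f(m, nil).
Decompose q/2: q(4, 4) = B,  f(f(m, 4), f(q(c, f(m, 4)), f(m, 4))) = X1.
Bind B := q(4, 4); no other remaining equation mentions B. Substituting into the earlier binding gives S := q(4, f(nil, q(4, 4))).
Bind X1 := f(f(m, 4), f(q(c, f(m, 4)), f(m, 4))); no other remaining equation mentions X1. Substituting into the earlier bindings gives X := f(f(m, f(f(m, 4), f(q(c, f(m, 4)), f(m, 4)))), 4), Y1 := f(m, f(f(m, 4), f(q(c, f(m, 4)), f(m, 4)))).
Bind Y2 := f(m, nil).
MGU = { X -> f(f(m, f(f(m, 4), f(q(c, f(m, 4)), f(m, 4)))), 4), P -> q(c, f(m, 4)), N -> f(m, 4), Y1 -> f(m, f(f(m, 4), f(q(c, f(m, 4)), f(m, 4)))), T -> 4, S -> q(4, f(nil, q(4, 4))), Q -> f(4, c), B -> q(4, 4), X1 -> f(f(m, 4), f(q(c, f(m, 4)), f(m, 4))), Y2 -> f(m, nil) }, so X1 -> f(f(m, 4), f(q(c, f(m, 4)), f(m, 4))).

f(f(m, 4), f(q(c, f(m, 4)), f(m, 4)))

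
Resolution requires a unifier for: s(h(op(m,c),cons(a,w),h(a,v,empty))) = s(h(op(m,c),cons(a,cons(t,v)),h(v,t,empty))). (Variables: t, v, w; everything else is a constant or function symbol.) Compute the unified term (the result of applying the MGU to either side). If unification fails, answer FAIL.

Decompose s/1: h(op(m,c),cons(a,w),h(a,v,empty)) = h(op(m,c),cons(a,cons(t,v)),h(v,t,empty)).
Decompose h/3: op(m,c) = op(m,c),  cons(a,w) = cons(a,cons(t,v)),  h(a,v,empty) = h(v,t,empty).
Delete trivial equation op(m,c) = op(m,c).
Decompose cons/2: a = a,  w = cons(t,v).
Delete trivial equation a = a.
Bind w := cons(t,v); no other remaining equation mentions w.
Decompose h/3: a = v,  v = t,  empty = empty.
Bind v := a; substituting into the one remaining equation that mentions v gives: a = t. Substituting into the earlier binding gives w := cons(t,a).
Bind t := a; no other remaining equation mentions t. Substituting into the earlier binding gives w := cons(a,a).
Delete trivial equation empty = empty.
Applying the MGU to either side gives s(h(op(m,c),cons(a,cons(a,a)),h(a,a,empty))).

s(h(op(m,c),cons(a,cons(a,a)),h(a,a,empty)))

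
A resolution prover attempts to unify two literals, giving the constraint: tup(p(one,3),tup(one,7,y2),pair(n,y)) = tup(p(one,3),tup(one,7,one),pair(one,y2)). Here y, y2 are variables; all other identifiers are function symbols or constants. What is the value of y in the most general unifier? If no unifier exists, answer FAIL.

Decompose tup/3: p(one,3) = p(one,3),  tup(one,7,y2) = tup(one,7,one),  pair(n,y) = pair(one,y2).
Delete trivial equation p(one,3) = p(one,3).
Decompose tup/3: one = one,  7 = 7,  y2 = one.
Delete trivial equation one = one.
Delete trivial equation 7 = 7.
Bind y2 := one; substituting into the remaining equation gives: pair(n,y) = pair(one,one).
Decompose pair/2: n = one,  y = one.
Clash: constants n and one differ; no unifier exists.

FAIL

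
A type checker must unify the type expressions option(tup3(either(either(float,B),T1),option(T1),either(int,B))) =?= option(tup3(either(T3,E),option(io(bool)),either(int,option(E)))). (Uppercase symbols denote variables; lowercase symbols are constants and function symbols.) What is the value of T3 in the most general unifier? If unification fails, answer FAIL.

either(float,option(io(bool)))

Decompose option/1: tup3(either(either(float,B),T1),option(T1),either(int,B)) =?= tup3(either(T3,E),option(io(bool)),either(int,option(E))).
Decompose tup3/3: either(either(float,B),T1) =?= either(T3,E),  option(T1) =?= option(io(bool)),  either(int,B) =?= either(int,option(E)).
Decompose either/2: either(float,B) =?= T3,  T1 =?= E.
Bind T3 := either(float,B); no other remaining equation mentions T3.
Bind T1 := E; substituting into the one remaining equation that mentions T1 gives: option(E) =?= option(io(bool)).
Decompose option/1: E =?= io(bool).
Bind E := io(bool); substituting into the remaining equation gives: either(int,B) =?= either(int,option(io(bool))). Substituting into the earlier binding gives T1 := io(bool).
Decompose either/2: int =?= int,  B =?= option(io(bool)).
Delete trivial equation int =?= int.
Bind B := option(io(bool)). Substituting into the earlier binding gives T3 := either(float,option(io(bool))).
MGU = { T3 -> either(float,option(io(bool))), T1 -> io(bool), E -> io(bool), B -> option(io(bool)) }, so T3 -> either(float,option(io(bool))).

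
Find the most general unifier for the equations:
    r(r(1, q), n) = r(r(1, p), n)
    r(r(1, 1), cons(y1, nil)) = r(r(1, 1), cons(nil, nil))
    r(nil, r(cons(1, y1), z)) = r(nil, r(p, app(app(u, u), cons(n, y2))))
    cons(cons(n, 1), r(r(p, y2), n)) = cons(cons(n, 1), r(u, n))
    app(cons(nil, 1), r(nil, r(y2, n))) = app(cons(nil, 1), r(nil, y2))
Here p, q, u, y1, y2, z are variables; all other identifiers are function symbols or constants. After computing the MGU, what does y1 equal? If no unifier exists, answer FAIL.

FAIL

Decompose r/2: r(1, q) = r(1, p),  n = n.
Decompose r/2: 1 = 1,  q = p.
Delete trivial equation 1 = 1.
Bind q := p; no other remaining equation mentions q.
Delete trivial equation n = n.
Decompose r/2: r(1, 1) = r(1, 1),  cons(y1, nil) = cons(nil, nil).
Delete trivial equation r(1, 1) = r(1, 1).
Decompose cons/2: y1 = nil,  nil = nil.
Bind y1 := nil; substituting into the one remaining equation that mentions y1 gives: r(nil, r(cons(1, nil), z)) = r(nil, r(p, app(app(u, u), cons(n, y2)))).
Delete trivial equation nil = nil.
Decompose r/2: nil = nil,  r(cons(1, nil), z) = r(p, app(app(u, u), cons(n, y2))).
Delete trivial equation nil = nil.
Decompose r/2: cons(1, nil) = p,  z = app(app(u, u), cons(n, y2)).
Bind p := cons(1, nil); substituting into the one remaining equation that mentions p gives: cons(cons(n, 1), r(r(cons(1, nil), y2), n)) = cons(cons(n, 1), r(u, n)). Substituting into the earlier binding gives q := cons(1, nil).
Bind z := app(app(u, u), cons(n, y2)); no other remaining equation mentions z.
Decompose cons/2: cons(n, 1) = cons(n, 1),  r(r(cons(1, nil), y2), n) = r(u, n).
Delete trivial equation cons(n, 1) = cons(n, 1).
Decompose r/2: r(cons(1, nil), y2) = u,  n = n.
Bind u := r(cons(1, nil), y2); no other remaining equation mentions u. Substituting into the earlier binding gives z := app(app(r(cons(1, nil), y2), r(cons(1, nil), y2)), cons(n, y2)).
Delete trivial equation n = n.
Decompose app/2: cons(nil, 1) = cons(nil, 1),  r(nil, r(y2, n)) = r(nil, y2).
Delete trivial equation cons(nil, 1) = cons(nil, 1).
Decompose r/2: nil = nil,  r(y2, n) = y2.
Delete trivial equation nil = nil.
Occurs check fails: y2 occurs in r(y2, n); the equation y2 = r(y2, n) has no finite solution.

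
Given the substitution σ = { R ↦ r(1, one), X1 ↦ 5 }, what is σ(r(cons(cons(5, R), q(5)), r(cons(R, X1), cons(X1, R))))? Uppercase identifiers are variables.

Replace each occurrence of R with r(1, one).
Replace each occurrence of X1 with 5.
Result: r(cons(cons(5, r(1, one)), q(5)), r(cons(r(1, one), 5), cons(5, r(1, one)))).

r(cons(cons(5, r(1, one)), q(5)), r(cons(r(1, one), 5), cons(5, r(1, one))))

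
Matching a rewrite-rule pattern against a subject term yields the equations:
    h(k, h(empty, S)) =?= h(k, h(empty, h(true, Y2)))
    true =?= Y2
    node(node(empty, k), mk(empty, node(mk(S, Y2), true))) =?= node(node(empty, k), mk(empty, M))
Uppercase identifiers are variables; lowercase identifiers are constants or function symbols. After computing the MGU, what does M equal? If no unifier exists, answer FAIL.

Decompose h/2: k =?= k,  h(empty, S) =?= h(empty, h(true, Y2)).
Delete trivial equation k =?= k.
Decompose h/2: empty =?= empty,  S =?= h(true, Y2).
Delete trivial equation empty =?= empty.
Bind S := h(true, Y2); substituting into the one remaining equation that mentions S gives: node(node(empty, k), mk(empty, node(mk(h(true, Y2), Y2), true))) =?= node(node(empty, k), mk(empty, M)).
Bind Y2 := true; substituting into the remaining equation gives: node(node(empty, k), mk(empty, node(mk(h(true, true), true), true))) =?= node(node(empty, k), mk(empty, M)). Substituting into the earlier binding gives S := h(true, true).
Decompose node/2: node(empty, k) =?= node(empty, k),  mk(empty, node(mk(h(true, true), true), true)) =?= mk(empty, M).
Delete trivial equation node(empty, k) =?= node(empty, k).
Decompose mk/2: empty =?= empty,  node(mk(h(true, true), true), true) =?= M.
Delete trivial equation empty =?= empty.
Bind M := node(mk(h(true, true), true), true).
MGU = { S := h(true, true), Y2 := true, M := node(mk(h(true, true), true), true) }, so M := node(mk(h(true, true), true), true).

node(mk(h(true, true), true), true)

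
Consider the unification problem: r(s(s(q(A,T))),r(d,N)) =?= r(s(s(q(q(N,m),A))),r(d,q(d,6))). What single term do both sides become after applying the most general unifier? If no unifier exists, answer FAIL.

Decompose r/2: s(s(q(A,T))) =?= s(s(q(q(N,m),A))),  r(d,N) =?= r(d,q(d,6)).
Decompose s/1: s(q(A,T)) =?= s(q(q(N,m),A)).
Decompose s/1: q(A,T) =?= q(q(N,m),A).
Decompose q/2: A =?= q(N,m),  T =?= A.
Bind A := q(N,m); substituting into the one remaining equation that mentions A gives: T =?= q(N,m).
Bind T := q(N,m); no other remaining equation mentions T.
Decompose r/2: d =?= d,  N =?= q(d,6).
Delete trivial equation d =?= d.
Bind N := q(d,6). Substituting into the earlier bindings gives A := q(q(d,6),m), T := q(q(d,6),m).
Applying the MGU to either side gives r(s(s(q(q(q(d,6),m),q(q(d,6),m)))),r(d,q(d,6))).

r(s(s(q(q(q(d,6),m),q(q(d,6),m)))),r(d,q(d,6)))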